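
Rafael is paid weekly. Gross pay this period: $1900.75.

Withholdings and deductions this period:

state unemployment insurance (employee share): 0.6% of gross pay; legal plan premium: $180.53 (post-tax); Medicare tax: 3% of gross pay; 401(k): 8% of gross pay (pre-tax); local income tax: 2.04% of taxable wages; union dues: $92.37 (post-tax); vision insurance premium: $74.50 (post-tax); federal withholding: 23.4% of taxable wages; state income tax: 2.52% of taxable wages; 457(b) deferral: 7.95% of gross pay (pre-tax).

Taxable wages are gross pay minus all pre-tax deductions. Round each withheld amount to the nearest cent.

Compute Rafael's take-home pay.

401(k): $1900.75 × 0.08 = $152.06
457(b) deferral: $1900.75 × 0.0795 = $151.11
Pre-tax total = $152.06 + $151.11 = $303.17
Taxable wages = $1900.75 − $303.17 = $1597.58
State income tax: $1597.58 × 0.0252 = $40.26
Federal withholding: $1597.58 × 0.234 = $373.83
Local income tax: $1597.58 × 0.0204 = $32.59
Medicare tax: $1900.75 × 0.03 = $57.02
State unemployment insurance (employee share): $1900.75 × 0.006 = $11.40
Vision insurance premium: $74.50
Legal plan premium: $180.53
Union dues: $92.37
Total deductions = $152.06 + $151.11 + $40.26 + $373.83 + $32.59 + $57.02 + $11.40 + $74.50 + $180.53 + $92.37 = $1165.67
Net pay = $1900.75 − $1165.67 = $735.08

$735.08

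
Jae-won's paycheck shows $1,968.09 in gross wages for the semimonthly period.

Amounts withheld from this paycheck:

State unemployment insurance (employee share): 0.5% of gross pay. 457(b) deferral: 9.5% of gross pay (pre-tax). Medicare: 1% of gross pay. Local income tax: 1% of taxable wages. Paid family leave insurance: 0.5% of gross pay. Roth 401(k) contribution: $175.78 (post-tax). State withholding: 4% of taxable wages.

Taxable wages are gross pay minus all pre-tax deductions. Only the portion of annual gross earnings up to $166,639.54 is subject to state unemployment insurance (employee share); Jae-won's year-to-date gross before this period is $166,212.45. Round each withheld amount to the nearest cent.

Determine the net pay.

457(b) deferral: $1,968.09 × 0.095 = $186.97
Taxable wages = $1,968.09 − $186.97 = $1,781.12
State withholding: $1,781.12 × 0.04 = $71.24
Local income tax: $1,781.12 × 0.01 = $17.81
Medicare: $1,968.09 × 0.01 = $19.68
State unemployment insurance (employee share): only $166,639.54 − $166,212.45 = $427.09 of this check is subject → $427.09 × 0.005 = $2.14
Paid family leave insurance: $1,968.09 × 0.005 = $9.84
Roth 401(k) contribution: $175.78
Total deductions = $186.97 + $71.24 + $17.81 + $19.68 + $2.14 + $9.84 + $175.78 = $483.46
Net pay = $1,968.09 − $483.46 = $1,484.63

$1,484.63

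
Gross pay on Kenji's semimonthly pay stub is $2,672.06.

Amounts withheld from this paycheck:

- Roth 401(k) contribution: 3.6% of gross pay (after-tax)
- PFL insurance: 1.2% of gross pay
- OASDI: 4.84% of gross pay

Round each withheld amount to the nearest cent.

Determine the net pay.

$2,414.48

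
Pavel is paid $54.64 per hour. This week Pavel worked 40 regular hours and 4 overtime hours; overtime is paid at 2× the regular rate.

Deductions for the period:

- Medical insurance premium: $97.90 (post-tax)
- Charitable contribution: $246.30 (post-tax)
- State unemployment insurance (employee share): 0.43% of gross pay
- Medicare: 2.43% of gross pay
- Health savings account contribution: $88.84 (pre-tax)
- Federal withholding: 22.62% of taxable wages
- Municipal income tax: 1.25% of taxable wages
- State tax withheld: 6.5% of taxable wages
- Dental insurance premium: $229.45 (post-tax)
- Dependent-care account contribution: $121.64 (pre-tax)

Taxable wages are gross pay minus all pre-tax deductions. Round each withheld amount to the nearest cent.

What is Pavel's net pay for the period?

Regular pay: 40 × $54.64 = $2185.60
Overtime pay: 4 × $54.64 × 2 = $437.12
Gross pay = $2185.60 + $437.12 = $2622.72
Dependent-care account contribution: $121.64
Health savings account contribution: $88.84
Pre-tax total = $121.64 + $88.84 = $210.48
Taxable wages = $2622.72 − $210.48 = $2412.24
Municipal income tax: $2412.24 × 0.0125 = $30.15
State tax withheld: $2412.24 × 0.065 = $156.80
Federal withholding: $2412.24 × 0.2262 = $545.65
Medicare: $2622.72 × 0.0243 = $63.73
State unemployment insurance (employee share): $2622.72 × 0.0043 = $11.28
Charitable contribution: $246.30
Medical insurance premium: $97.90
Dental insurance premium: $229.45
Total deductions = $121.64 + $88.84 + $30.15 + $156.80 + $545.65 + $63.73 + $11.28 + $246.30 + $97.90 + $229.45 = $1591.74
Net pay = $2622.72 − $1591.74 = $1030.98

$1030.98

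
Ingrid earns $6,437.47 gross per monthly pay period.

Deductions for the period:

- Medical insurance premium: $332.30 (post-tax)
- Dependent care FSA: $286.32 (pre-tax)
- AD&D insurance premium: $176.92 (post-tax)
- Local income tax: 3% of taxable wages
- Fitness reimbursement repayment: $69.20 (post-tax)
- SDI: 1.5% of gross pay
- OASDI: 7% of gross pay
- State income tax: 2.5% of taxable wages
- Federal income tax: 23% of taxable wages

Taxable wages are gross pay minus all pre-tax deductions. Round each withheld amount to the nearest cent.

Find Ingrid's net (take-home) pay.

$3,272.48

Dependent care FSA: $286.32
Taxable wages = $6,437.47 − $286.32 = $6,151.15
Local income tax: $6,151.15 × 0.03 = $184.53
Federal income tax: $6,151.15 × 0.23 = $1,414.76
State income tax: $6,151.15 × 0.025 = $153.78
OASDI: $6,437.47 × 0.07 = $450.62
SDI: $6,437.47 × 0.015 = $96.56
AD&D insurance premium: $176.92
Fitness reimbursement repayment: $69.20
Medical insurance premium: $332.30
Total deductions = $286.32 + $184.53 + $1,414.76 + $153.78 + $450.62 + $96.56 + $176.92 + $69.20 + $332.30 = $3,164.99
Net pay = $6,437.47 − $3,164.99 = $3,272.48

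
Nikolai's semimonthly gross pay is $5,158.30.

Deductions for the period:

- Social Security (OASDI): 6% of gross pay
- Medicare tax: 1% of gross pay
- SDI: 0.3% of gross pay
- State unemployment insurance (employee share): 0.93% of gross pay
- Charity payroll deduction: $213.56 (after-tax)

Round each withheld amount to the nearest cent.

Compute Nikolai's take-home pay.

$4,520.22

SDI: $5,158.30 × 0.003 = $15.47
Social Security (OASDI): $5,158.30 × 0.06 = $309.50
State unemployment insurance (employee share): $5,158.30 × 0.0093 = $47.97
Medicare tax: $5,158.30 × 0.01 = $51.58
Charity payroll deduction: $213.56
Total deductions = $15.47 + $309.50 + $47.97 + $51.58 + $213.56 = $638.08
Net pay = $5,158.30 − $638.08 = $4,520.22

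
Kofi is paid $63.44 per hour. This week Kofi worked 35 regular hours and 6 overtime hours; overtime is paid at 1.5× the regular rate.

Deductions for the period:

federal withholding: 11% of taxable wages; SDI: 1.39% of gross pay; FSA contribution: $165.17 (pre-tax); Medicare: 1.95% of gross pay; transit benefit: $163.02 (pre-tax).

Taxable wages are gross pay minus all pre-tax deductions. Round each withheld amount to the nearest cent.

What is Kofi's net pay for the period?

Regular pay: 35 × $63.44 = $2220.40
Overtime pay: 6 × $63.44 × 1.5 = $570.96
Gross pay = $2220.40 + $570.96 = $2791.36
Transit benefit: $163.02
FSA contribution: $165.17
Pre-tax total = $163.02 + $165.17 = $328.19
Taxable wages = $2791.36 − $328.19 = $2463.17
Federal withholding: $2463.17 × 0.11 = $270.95
SDI: $2791.36 × 0.0139 = $38.80
Medicare: $2791.36 × 0.0195 = $54.43
Total deductions = $163.02 + $165.17 + $270.95 + $38.80 + $54.43 = $692.37
Net pay = $2791.36 − $692.37 = $2098.99

$2098.99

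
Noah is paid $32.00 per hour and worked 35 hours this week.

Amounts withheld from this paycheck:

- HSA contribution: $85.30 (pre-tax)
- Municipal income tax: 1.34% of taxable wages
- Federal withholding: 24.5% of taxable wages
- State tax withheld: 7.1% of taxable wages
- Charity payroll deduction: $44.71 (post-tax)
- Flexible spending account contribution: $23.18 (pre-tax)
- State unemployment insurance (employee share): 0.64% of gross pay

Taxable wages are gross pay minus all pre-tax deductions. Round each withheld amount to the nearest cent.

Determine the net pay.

$626.45

Gross pay: 35 × $32.00 = $1120.00
Flexible spending account contribution: $23.18
HSA contribution: $85.30
Pre-tax total = $23.18 + $85.30 = $108.48
Taxable wages = $1120.00 − $108.48 = $1011.52
State tax withheld: $1011.52 × 0.071 = $71.82
Municipal income tax: $1011.52 × 0.0134 = $13.55
Federal withholding: $1011.52 × 0.245 = $247.82
State unemployment insurance (employee share): $1120.00 × 0.0064 = $7.17
Charity payroll deduction: $44.71
Total deductions = $23.18 + $85.30 + $71.82 + $13.55 + $247.82 + $7.17 + $44.71 = $493.55
Net pay = $1120.00 − $493.55 = $626.45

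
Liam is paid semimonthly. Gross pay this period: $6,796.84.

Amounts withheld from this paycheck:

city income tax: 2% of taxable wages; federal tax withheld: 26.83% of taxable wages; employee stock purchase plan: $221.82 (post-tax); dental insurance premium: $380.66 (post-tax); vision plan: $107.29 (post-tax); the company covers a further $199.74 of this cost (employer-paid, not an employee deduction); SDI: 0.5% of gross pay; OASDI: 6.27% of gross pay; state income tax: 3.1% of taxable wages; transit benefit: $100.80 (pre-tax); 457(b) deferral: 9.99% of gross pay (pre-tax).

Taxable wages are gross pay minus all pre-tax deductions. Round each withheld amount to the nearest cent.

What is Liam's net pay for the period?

457(b) deferral: $6,796.84 × 0.0999 = $679.00
Transit benefit: $100.80
Pre-tax total = $679.00 + $100.80 = $779.80
Taxable wages = $6,796.84 − $779.80 = $6,017.04
City income tax: $6,017.04 × 0.02 = $120.34
State income tax: $6,017.04 × 0.031 = $186.53
Federal tax withheld: $6,017.04 × 0.2683 = $1,614.37
OASDI: $6,796.84 × 0.0627 = $426.16
SDI: $6,796.84 × 0.005 = $33.98
Vision plan: $107.29
Employee stock purchase plan: $221.82
Dental insurance premium: $380.66
(Employer's $199.74 toward vision plan is not withheld from the employee.)
Total deductions = $679.00 + $100.80 + $120.34 + $186.53 + $1,614.37 + $426.16 + $33.98 + $107.29 + $221.82 + $380.66 = $3,870.95
Net pay = $6,796.84 − $3,870.95 = $2,925.89

$2,925.89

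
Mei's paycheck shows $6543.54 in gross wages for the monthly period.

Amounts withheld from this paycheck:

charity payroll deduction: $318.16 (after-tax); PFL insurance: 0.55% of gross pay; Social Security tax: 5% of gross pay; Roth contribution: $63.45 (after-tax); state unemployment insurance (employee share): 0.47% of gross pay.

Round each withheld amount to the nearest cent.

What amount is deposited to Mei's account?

PFL insurance: $6543.54 × 0.0055 = $35.99
Social Security tax: $6543.54 × 0.05 = $327.18
State unemployment insurance (employee share): $6543.54 × 0.0047 = $30.75
Roth contribution: $63.45
Charity payroll deduction: $318.16
Total deductions = $35.99 + $327.18 + $30.75 + $63.45 + $318.16 = $775.53
Net pay = $6543.54 − $775.53 = $5768.01

$5768.01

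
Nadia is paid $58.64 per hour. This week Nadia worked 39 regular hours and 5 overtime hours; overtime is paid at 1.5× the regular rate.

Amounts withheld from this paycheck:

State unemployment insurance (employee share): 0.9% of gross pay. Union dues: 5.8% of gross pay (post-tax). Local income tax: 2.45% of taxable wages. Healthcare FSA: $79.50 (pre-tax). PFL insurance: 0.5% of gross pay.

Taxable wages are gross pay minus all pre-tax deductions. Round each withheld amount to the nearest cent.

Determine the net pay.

$2,386.08

Regular pay: 39 × $58.64 = $2,286.96
Overtime pay: 5 × $58.64 × 1.5 = $439.80
Gross pay = $2,286.96 + $439.80 = $2,726.76
Healthcare FSA: $79.50
Taxable wages = $2,726.76 − $79.50 = $2,647.26
Local income tax: $2,647.26 × 0.0245 = $64.86
PFL insurance: $2,726.76 × 0.005 = $13.63
State unemployment insurance (employee share): $2,726.76 × 0.009 = $24.54
Union dues: $2,726.76 × 0.058 = $158.15
Total deductions = $79.50 + $64.86 + $13.63 + $24.54 + $158.15 = $340.68
Net pay = $2,726.76 − $340.68 = $2,386.08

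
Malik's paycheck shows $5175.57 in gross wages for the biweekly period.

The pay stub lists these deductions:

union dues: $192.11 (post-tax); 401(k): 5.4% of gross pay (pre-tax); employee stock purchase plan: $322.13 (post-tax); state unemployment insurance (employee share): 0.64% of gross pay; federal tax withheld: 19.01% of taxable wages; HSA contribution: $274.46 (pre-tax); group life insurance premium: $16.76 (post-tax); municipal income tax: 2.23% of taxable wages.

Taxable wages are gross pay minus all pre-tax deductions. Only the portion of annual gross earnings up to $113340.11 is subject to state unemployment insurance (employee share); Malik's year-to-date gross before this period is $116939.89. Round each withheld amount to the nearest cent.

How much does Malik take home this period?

$3109.00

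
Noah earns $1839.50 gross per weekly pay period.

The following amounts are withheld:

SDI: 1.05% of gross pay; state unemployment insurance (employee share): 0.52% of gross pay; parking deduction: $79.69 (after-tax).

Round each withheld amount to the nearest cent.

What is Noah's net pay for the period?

SDI: $1839.50 × 0.0105 = $19.31
State unemployment insurance (employee share): $1839.50 × 0.0052 = $9.57
Parking deduction: $79.69
Total deductions = $19.31 + $9.57 + $79.69 = $108.57
Net pay = $1839.50 − $108.57 = $1730.93

$1730.93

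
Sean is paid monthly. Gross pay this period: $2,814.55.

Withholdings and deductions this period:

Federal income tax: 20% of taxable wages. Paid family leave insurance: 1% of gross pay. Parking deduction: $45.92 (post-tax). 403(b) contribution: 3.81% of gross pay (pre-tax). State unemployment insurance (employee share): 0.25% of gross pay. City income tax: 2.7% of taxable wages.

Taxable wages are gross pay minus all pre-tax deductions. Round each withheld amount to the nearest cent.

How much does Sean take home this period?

403(b) contribution: $2,814.55 × 0.0381 = $107.23
Taxable wages = $2,814.55 − $107.23 = $2,707.32
City income tax: $2,707.32 × 0.027 = $73.10
Federal income tax: $2,707.32 × 0.2 = $541.46
Paid family leave insurance: $2,814.55 × 0.01 = $28.15
State unemployment insurance (employee share): $2,814.55 × 0.0025 = $7.04
Parking deduction: $45.92
Total deductions = $107.23 + $73.10 + $541.46 + $28.15 + $7.04 + $45.92 = $802.90
Net pay = $2,814.55 − $802.90 = $2,011.65

$2,011.65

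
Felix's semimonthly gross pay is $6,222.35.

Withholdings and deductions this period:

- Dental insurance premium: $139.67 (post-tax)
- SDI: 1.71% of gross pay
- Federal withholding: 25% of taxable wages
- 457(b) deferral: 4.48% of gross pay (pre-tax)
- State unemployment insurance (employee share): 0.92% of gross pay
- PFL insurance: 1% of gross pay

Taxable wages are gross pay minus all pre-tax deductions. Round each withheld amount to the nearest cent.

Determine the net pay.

$4,092.15

457(b) deferral: $6,222.35 × 0.0448 = $278.76
Taxable wages = $6,222.35 − $278.76 = $5,943.59
Federal withholding: $5,943.59 × 0.25 = $1,485.90
SDI: $6,222.35 × 0.0171 = $106.40
PFL insurance: $6,222.35 × 0.01 = $62.22
State unemployment insurance (employee share): $6,222.35 × 0.0092 = $57.25
Dental insurance premium: $139.67
Total deductions = $278.76 + $1,485.90 + $106.40 + $62.22 + $57.25 + $139.67 = $2,130.20
Net pay = $6,222.35 − $2,130.20 = $4,092.15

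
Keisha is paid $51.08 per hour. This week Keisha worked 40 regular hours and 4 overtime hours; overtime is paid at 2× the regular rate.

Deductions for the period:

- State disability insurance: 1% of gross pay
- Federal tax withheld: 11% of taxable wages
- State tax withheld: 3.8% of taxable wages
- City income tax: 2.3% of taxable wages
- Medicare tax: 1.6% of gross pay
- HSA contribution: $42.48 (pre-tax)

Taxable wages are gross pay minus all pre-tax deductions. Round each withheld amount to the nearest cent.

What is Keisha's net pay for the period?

$1,933.60

Regular pay: 40 × $51.08 = $2,043.20
Overtime pay: 4 × $51.08 × 2 = $408.64
Gross pay = $2,043.20 + $408.64 = $2,451.84
HSA contribution: $42.48
Taxable wages = $2,451.84 − $42.48 = $2,409.36
City income tax: $2,409.36 × 0.023 = $55.42
Federal tax withheld: $2,409.36 × 0.11 = $265.03
State tax withheld: $2,409.36 × 0.038 = $91.56
State disability insurance: $2,451.84 × 0.01 = $24.52
Medicare tax: $2,451.84 × 0.016 = $39.23
Total deductions = $42.48 + $55.42 + $265.03 + $91.56 + $24.52 + $39.23 = $518.24
Net pay = $2,451.84 − $518.24 = $1,933.60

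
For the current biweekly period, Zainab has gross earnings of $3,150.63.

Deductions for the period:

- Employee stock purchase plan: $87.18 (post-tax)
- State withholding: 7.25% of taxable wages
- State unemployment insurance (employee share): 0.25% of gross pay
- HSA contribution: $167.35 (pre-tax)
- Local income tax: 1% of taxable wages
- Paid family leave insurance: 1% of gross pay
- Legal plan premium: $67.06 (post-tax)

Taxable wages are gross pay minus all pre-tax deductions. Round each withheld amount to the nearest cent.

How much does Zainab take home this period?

$2,543.53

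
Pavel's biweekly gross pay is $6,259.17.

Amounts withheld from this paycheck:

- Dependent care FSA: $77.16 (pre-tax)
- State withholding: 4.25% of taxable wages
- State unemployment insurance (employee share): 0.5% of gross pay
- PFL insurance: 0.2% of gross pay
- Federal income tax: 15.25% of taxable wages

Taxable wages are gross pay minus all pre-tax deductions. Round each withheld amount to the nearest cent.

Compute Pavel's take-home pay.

$4,932.69

Dependent care FSA: $77.16
Taxable wages = $6,259.17 − $77.16 = $6,182.01
State withholding: $6,182.01 × 0.0425 = $262.74
Federal income tax: $6,182.01 × 0.1525 = $942.76
PFL insurance: $6,259.17 × 0.002 = $12.52
State unemployment insurance (employee share): $6,259.17 × 0.005 = $31.30
Total deductions = $77.16 + $262.74 + $942.76 + $12.52 + $31.30 = $1,326.48
Net pay = $6,259.17 − $1,326.48 = $4,932.69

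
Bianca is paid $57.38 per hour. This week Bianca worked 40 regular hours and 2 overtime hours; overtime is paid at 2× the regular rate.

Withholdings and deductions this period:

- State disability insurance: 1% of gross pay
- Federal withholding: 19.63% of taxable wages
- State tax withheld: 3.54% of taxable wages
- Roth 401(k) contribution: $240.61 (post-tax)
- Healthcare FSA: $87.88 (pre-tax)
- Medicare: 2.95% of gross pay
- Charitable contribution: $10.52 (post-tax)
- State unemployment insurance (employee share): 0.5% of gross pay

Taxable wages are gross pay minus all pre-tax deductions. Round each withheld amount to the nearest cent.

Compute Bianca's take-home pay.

$1,508.75

Regular pay: 40 × $57.38 = $2,295.20
Overtime pay: 2 × $57.38 × 2 = $229.52
Gross pay = $2,295.20 + $229.52 = $2,524.72
Healthcare FSA: $87.88
Taxable wages = $2,524.72 − $87.88 = $2,436.84
State tax withheld: $2,436.84 × 0.0354 = $86.26
Federal withholding: $2,436.84 × 0.1963 = $478.35
Medicare: $2,524.72 × 0.0295 = $74.48
State unemployment insurance (employee share): $2,524.72 × 0.005 = $12.62
State disability insurance: $2,524.72 × 0.01 = $25.25
Charitable contribution: $10.52
Roth 401(k) contribution: $240.61
Total deductions = $87.88 + $86.26 + $478.35 + $74.48 + $12.62 + $25.25 + $10.52 + $240.61 = $1,015.97
Net pay = $2,524.72 − $1,015.97 = $1,508.75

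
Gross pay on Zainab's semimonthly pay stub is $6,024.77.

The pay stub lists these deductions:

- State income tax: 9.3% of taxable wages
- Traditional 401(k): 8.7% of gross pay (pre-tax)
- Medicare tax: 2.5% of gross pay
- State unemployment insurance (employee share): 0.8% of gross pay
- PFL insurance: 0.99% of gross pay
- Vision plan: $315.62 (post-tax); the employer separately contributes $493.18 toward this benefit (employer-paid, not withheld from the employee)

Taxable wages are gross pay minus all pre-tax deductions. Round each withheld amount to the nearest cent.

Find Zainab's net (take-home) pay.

Traditional 401(k): $6,024.77 × 0.087 = $524.15
Taxable wages = $6,024.77 − $524.15 = $5,500.62
State income tax: $5,500.62 × 0.093 = $511.56
PFL insurance: $6,024.77 × 0.0099 = $59.65
State unemployment insurance (employee share): $6,024.77 × 0.008 = $48.20
Medicare tax: $6,024.77 × 0.025 = $150.62
Vision plan: $315.62
(Employer's $493.18 toward vision plan is not withheld from the employee.)
Total deductions = $524.15 + $511.56 + $59.65 + $48.20 + $150.62 + $315.62 = $1,609.80
Net pay = $6,024.77 − $1,609.80 = $4,414.97

$4,414.97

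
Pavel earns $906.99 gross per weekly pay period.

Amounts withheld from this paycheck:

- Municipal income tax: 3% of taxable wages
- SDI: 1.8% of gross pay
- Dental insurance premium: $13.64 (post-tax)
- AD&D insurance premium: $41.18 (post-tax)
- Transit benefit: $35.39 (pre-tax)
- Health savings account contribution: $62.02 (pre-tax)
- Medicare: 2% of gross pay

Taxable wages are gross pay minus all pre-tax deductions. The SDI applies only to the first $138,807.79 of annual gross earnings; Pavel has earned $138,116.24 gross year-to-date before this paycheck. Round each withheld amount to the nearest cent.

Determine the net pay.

$699.88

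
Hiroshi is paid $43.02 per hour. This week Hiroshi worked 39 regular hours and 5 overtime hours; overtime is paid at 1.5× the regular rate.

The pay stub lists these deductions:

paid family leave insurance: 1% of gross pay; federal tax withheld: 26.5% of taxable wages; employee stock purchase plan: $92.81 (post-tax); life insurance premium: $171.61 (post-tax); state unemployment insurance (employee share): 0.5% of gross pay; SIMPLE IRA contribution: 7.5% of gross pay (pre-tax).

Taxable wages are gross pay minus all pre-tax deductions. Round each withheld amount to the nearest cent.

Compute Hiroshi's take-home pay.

$1,065.62

Regular pay: 39 × $43.02 = $1,677.78
Overtime pay: 5 × $43.02 × 1.5 = $322.65
Gross pay = $1,677.78 + $322.65 = $2,000.43
SIMPLE IRA contribution: $2,000.43 × 0.075 = $150.03
Taxable wages = $2,000.43 − $150.03 = $1,850.40
Federal tax withheld: $1,850.40 × 0.265 = $490.36
State unemployment insurance (employee share): $2,000.43 × 0.005 = $10.00
Paid family leave insurance: $2,000.43 × 0.01 = $20.00
Life insurance premium: $171.61
Employee stock purchase plan: $92.81
Total deductions = $150.03 + $490.36 + $10.00 + $20.00 + $171.61 + $92.81 = $934.81
Net pay = $2,000.43 − $934.81 = $1,065.62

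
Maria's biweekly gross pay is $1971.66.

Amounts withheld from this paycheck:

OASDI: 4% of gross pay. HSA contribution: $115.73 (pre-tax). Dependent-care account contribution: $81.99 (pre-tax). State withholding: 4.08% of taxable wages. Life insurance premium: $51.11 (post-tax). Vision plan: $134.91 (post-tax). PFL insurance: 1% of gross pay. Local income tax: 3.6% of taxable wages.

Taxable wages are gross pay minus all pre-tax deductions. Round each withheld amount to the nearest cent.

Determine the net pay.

HSA contribution: $115.73
Dependent-care account contribution: $81.99
Pre-tax total = $115.73 + $81.99 = $197.72
Taxable wages = $1971.66 − $197.72 = $1773.94
Local income tax: $1773.94 × 0.036 = $63.86
State withholding: $1773.94 × 0.0408 = $72.38
OASDI: $1971.66 × 0.04 = $78.87
PFL insurance: $1971.66 × 0.01 = $19.72
Life insurance premium: $51.11
Vision plan: $134.91
Total deductions = $115.73 + $81.99 + $63.86 + $72.38 + $78.87 + $19.72 + $51.11 + $134.91 = $618.57
Net pay = $1971.66 − $618.57 = $1353.09

$1353.09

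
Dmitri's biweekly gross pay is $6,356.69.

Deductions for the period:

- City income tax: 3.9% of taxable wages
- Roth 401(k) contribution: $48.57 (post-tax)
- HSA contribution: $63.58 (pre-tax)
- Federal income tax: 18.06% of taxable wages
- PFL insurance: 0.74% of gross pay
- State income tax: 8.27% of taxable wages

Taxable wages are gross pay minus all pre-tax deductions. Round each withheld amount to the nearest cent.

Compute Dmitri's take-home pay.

HSA contribution: $63.58
Taxable wages = $6,356.69 − $63.58 = $6,293.11
City income tax: $6,293.11 × 0.039 = $245.43
Federal income tax: $6,293.11 × 0.1806 = $1,136.54
State income tax: $6,293.11 × 0.0827 = $520.44
PFL insurance: $6,356.69 × 0.0074 = $47.04
Roth 401(k) contribution: $48.57
Total deductions = $63.58 + $245.43 + $1,136.54 + $520.44 + $47.04 + $48.57 = $2,061.60
Net pay = $6,356.69 − $2,061.60 = $4,295.09

$4,295.09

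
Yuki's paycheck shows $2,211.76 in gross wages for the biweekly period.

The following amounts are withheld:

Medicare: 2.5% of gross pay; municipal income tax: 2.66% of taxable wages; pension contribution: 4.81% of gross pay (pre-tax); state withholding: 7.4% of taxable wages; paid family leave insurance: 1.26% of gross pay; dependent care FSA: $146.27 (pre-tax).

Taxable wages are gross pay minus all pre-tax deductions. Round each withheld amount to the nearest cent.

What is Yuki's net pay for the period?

Pension contribution: $2,211.76 × 0.0481 = $106.39
Dependent care FSA: $146.27
Pre-tax total = $106.39 + $146.27 = $252.66
Taxable wages = $2,211.76 − $252.66 = $1,959.10
State withholding: $1,959.10 × 0.074 = $144.97
Municipal income tax: $1,959.10 × 0.0266 = $52.11
Medicare: $2,211.76 × 0.025 = $55.29
Paid family leave insurance: $2,211.76 × 0.0126 = $27.87
Total deductions = $106.39 + $146.27 + $144.97 + $52.11 + $55.29 + $27.87 = $532.90
Net pay = $2,211.76 − $532.90 = $1,678.86

$1,678.86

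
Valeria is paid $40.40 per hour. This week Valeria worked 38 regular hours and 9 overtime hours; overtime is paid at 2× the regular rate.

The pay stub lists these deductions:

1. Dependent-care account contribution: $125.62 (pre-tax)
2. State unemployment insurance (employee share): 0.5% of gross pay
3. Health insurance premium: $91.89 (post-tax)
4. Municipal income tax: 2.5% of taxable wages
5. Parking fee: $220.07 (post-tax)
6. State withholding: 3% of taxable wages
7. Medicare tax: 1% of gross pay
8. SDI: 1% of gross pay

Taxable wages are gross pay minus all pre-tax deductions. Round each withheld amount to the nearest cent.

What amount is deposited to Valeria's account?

Regular pay: 38 × $40.40 = $1,535.20
Overtime pay: 9 × $40.40 × 2 = $727.20
Gross pay = $1,535.20 + $727.20 = $2,262.40
Dependent-care account contribution: $125.62
Taxable wages = $2,262.40 − $125.62 = $2,136.78
Municipal income tax: $2,136.78 × 0.025 = $53.42
State withholding: $2,136.78 × 0.03 = $64.10
State unemployment insurance (employee share): $2,262.40 × 0.005 = $11.31
Medicare tax: $2,262.40 × 0.01 = $22.62
SDI: $2,262.40 × 0.01 = $22.62
Health insurance premium: $91.89
Parking fee: $220.07
Total deductions = $125.62 + $53.42 + $64.10 + $11.31 + $22.62 + $22.62 + $91.89 + $220.07 = $611.65
Net pay = $2,262.40 − $611.65 = $1,650.75

$1,650.75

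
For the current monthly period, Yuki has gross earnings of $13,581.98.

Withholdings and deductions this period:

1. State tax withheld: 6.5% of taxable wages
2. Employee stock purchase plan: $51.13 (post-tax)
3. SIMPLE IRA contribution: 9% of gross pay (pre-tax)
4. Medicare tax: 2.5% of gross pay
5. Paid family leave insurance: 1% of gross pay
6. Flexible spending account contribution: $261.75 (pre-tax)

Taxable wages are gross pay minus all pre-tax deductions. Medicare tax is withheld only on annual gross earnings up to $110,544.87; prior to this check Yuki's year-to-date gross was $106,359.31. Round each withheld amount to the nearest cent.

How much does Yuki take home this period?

Flexible spending account contribution: $261.75
SIMPLE IRA contribution: $13,581.98 × 0.09 = $1,222.38
Pre-tax total = $261.75 + $1,222.38 = $1,484.13
Taxable wages = $13,581.98 − $1,484.13 = $12,097.85
State tax withheld: $12,097.85 × 0.065 = $786.36
Medicare tax: only $110,544.87 − $106,359.31 = $4,185.56 of this check is subject → $4,185.56 × 0.025 = $104.64
Paid family leave insurance: $13,581.98 × 0.01 = $135.82
Employee stock purchase plan: $51.13
Total deductions = $261.75 + $1,222.38 + $786.36 + $104.64 + $135.82 + $51.13 = $2,562.08
Net pay = $13,581.98 − $2,562.08 = $11,019.90

$11,019.90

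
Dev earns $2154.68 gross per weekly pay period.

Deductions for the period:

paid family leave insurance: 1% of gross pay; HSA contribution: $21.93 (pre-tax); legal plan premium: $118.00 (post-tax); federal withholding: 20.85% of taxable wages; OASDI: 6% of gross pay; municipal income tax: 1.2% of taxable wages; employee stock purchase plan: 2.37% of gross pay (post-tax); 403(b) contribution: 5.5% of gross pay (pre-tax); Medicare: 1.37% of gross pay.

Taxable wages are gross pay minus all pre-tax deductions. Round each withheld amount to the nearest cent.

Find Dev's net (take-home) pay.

403(b) contribution: $2154.68 × 0.055 = $118.51
HSA contribution: $21.93
Pre-tax total = $118.51 + $21.93 = $140.44
Taxable wages = $2154.68 − $140.44 = $2014.24
Federal withholding: $2014.24 × 0.2085 = $419.97
Municipal income tax: $2014.24 × 0.012 = $24.17
OASDI: $2154.68 × 0.06 = $129.28
Medicare: $2154.68 × 0.0137 = $29.52
Paid family leave insurance: $2154.68 × 0.01 = $21.55
Employee stock purchase plan: $2154.68 × 0.0237 = $51.07
Legal plan premium: $118.00
Total deductions = $118.51 + $21.93 + $419.97 + $24.17 + $129.28 + $29.52 + $21.55 + $51.07 + $118.00 = $934.00
Net pay = $2154.68 − $934.00 = $1220.68

$1220.68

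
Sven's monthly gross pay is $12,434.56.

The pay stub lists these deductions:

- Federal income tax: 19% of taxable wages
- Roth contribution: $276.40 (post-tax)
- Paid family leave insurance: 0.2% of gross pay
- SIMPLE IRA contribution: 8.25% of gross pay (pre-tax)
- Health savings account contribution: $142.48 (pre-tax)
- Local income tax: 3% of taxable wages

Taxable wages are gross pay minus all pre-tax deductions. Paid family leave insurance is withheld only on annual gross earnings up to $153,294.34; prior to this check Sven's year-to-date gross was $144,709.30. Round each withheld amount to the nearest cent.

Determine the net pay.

SIMPLE IRA contribution: $12,434.56 × 0.0825 = $1,025.85
Health savings account contribution: $142.48
Pre-tax total = $1,025.85 + $142.48 = $1,168.33
Taxable wages = $12,434.56 − $1,168.33 = $11,266.23
Local income tax: $11,266.23 × 0.03 = $337.99
Federal income tax: $11,266.23 × 0.19 = $2,140.58
Paid family leave insurance: only $153,294.34 − $144,709.30 = $8,585.04 of this check is subject → $8,585.04 × 0.002 = $17.17
Roth contribution: $276.40
Total deductions = $1,025.85 + $142.48 + $337.99 + $2,140.58 + $17.17 + $276.40 = $3,940.47
Net pay = $12,434.56 − $3,940.47 = $8,494.09

$8,494.09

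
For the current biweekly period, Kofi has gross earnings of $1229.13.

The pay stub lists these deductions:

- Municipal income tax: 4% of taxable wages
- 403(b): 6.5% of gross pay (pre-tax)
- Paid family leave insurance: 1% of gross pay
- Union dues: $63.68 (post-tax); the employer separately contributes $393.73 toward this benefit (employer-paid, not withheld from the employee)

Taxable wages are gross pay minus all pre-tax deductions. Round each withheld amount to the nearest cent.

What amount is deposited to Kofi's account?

$1027.30

403(b): $1229.13 × 0.065 = $79.89
Taxable wages = $1229.13 − $79.89 = $1149.24
Municipal income tax: $1149.24 × 0.04 = $45.97
Paid family leave insurance: $1229.13 × 0.01 = $12.29
Union dues: $63.68
(Employer's $393.73 toward union dues is not withheld from the employee.)
Total deductions = $79.89 + $45.97 + $12.29 + $63.68 = $201.83
Net pay = $1229.13 − $201.83 = $1027.30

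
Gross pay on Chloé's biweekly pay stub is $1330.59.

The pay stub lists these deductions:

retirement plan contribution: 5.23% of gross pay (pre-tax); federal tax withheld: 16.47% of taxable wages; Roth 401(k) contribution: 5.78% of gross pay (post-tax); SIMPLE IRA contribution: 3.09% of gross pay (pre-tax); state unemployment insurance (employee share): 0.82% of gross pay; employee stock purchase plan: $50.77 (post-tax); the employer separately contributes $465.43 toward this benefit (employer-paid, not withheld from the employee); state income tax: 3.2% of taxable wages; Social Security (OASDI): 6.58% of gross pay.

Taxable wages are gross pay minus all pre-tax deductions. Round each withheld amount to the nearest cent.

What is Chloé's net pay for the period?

SIMPLE IRA contribution: $1330.59 × 0.0309 = $41.12
Retirement plan contribution: $1330.59 × 0.0523 = $69.59
Pre-tax total = $41.12 + $69.59 = $110.71
Taxable wages = $1330.59 − $110.71 = $1219.88
Federal tax withheld: $1219.88 × 0.1647 = $200.91
State income tax: $1219.88 × 0.032 = $39.04
Social Security (OASDI): $1330.59 × 0.0658 = $87.55
State unemployment insurance (employee share): $1330.59 × 0.0082 = $10.91
Roth 401(k) contribution: $1330.59 × 0.0578 = $76.91
Employee stock purchase plan: $50.77
(Employer's $465.43 toward employee stock purchase plan is not withheld from the employee.)
Total deductions = $41.12 + $69.59 + $200.91 + $39.04 + $87.55 + $10.91 + $76.91 + $50.77 = $576.80
Net pay = $1330.59 − $576.80 = $753.79

$753.79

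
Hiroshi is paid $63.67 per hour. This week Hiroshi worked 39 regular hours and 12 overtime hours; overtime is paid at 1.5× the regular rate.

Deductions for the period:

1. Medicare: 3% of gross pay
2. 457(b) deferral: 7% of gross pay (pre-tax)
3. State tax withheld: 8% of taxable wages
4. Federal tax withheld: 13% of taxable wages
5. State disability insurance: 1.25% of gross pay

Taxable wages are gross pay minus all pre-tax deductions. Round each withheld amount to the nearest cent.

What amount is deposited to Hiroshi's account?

Regular pay: 39 × $63.67 = $2,483.13
Overtime pay: 12 × $63.67 × 1.5 = $1,146.06
Gross pay = $2,483.13 + $1,146.06 = $3,629.19
457(b) deferral: $3,629.19 × 0.07 = $254.04
Taxable wages = $3,629.19 − $254.04 = $3,375.15
State tax withheld: $3,375.15 × 0.08 = $270.01
Federal tax withheld: $3,375.15 × 0.13 = $438.77
Medicare: $3,629.19 × 0.03 = $108.88
State disability insurance: $3,629.19 × 0.0125 = $45.36
Total deductions = $254.04 + $270.01 + $438.77 + $108.88 + $45.36 = $1,117.06
Net pay = $3,629.19 − $1,117.06 = $2,512.13

$2,512.13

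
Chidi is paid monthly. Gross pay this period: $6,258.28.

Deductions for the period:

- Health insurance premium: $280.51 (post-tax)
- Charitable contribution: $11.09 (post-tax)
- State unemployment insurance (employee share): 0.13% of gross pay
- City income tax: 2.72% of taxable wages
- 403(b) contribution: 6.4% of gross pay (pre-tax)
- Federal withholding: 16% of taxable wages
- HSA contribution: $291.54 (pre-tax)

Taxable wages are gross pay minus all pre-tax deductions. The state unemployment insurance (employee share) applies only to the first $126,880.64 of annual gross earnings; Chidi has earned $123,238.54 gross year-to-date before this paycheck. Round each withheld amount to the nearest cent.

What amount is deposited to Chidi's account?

403(b) contribution: $6,258.28 × 0.064 = $400.53
HSA contribution: $291.54
Pre-tax total = $400.53 + $291.54 = $692.07
Taxable wages = $6,258.28 − $692.07 = $5,566.21
City income tax: $5,566.21 × 0.0272 = $151.40
Federal withholding: $5,566.21 × 0.16 = $890.59
State unemployment insurance (employee share): only $126,880.64 − $123,238.54 = $3,642.10 of this check is subject → $3,642.10 × 0.0013 = $4.73
Charitable contribution: $11.09
Health insurance premium: $280.51
Total deductions = $400.53 + $291.54 + $151.40 + $890.59 + $4.73 + $11.09 + $280.51 = $2,030.39
Net pay = $6,258.28 − $2,030.39 = $4,227.89

$4,227.89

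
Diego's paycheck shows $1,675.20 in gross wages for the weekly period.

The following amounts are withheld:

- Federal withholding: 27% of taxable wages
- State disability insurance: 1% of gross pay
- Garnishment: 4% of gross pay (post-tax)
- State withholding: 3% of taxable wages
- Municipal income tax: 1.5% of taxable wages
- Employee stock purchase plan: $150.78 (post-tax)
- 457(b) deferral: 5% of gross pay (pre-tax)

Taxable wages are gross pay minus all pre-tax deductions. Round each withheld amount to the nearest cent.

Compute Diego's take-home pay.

$855.60

457(b) deferral: $1,675.20 × 0.05 = $83.76
Taxable wages = $1,675.20 − $83.76 = $1,591.44
Municipal income tax: $1,591.44 × 0.015 = $23.87
Federal withholding: $1,591.44 × 0.27 = $429.69
State withholding: $1,591.44 × 0.03 = $47.74
State disability insurance: $1,675.20 × 0.01 = $16.75
Garnishment: $1,675.20 × 0.04 = $67.01
Employee stock purchase plan: $150.78
Total deductions = $83.76 + $23.87 + $429.69 + $47.74 + $16.75 + $67.01 + $150.78 = $819.60
Net pay = $1,675.20 − $819.60 = $855.60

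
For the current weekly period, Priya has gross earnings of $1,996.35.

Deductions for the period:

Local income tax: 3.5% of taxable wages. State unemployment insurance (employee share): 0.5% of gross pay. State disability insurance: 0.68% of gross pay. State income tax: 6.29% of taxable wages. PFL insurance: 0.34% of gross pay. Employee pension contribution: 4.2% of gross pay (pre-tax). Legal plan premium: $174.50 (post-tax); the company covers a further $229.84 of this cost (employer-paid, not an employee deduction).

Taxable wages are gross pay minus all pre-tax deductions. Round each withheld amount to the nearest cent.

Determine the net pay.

$1,520.41

Employee pension contribution: $1,996.35 × 0.042 = $83.85
Taxable wages = $1,996.35 − $83.85 = $1,912.50
State income tax: $1,912.50 × 0.0629 = $120.30
Local income tax: $1,912.50 × 0.035 = $66.94
State unemployment insurance (employee share): $1,996.35 × 0.005 = $9.98
State disability insurance: $1,996.35 × 0.0068 = $13.58
PFL insurance: $1,996.35 × 0.0034 = $6.79
Legal plan premium: $174.50
(Employer's $229.84 toward legal plan premium is not withheld from the employee.)
Total deductions = $83.85 + $120.30 + $66.94 + $9.98 + $13.58 + $6.79 + $174.50 = $475.94
Net pay = $1,996.35 − $475.94 = $1,520.41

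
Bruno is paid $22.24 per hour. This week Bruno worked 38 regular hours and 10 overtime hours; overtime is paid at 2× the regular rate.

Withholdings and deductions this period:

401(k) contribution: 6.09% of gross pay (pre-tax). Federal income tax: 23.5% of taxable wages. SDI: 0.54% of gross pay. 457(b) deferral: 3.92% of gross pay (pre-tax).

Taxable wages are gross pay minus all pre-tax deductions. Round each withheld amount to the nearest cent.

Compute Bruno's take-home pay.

$881.04

Regular pay: 38 × $22.24 = $845.12
Overtime pay: 10 × $22.24 × 2 = $444.80
Gross pay = $845.12 + $444.80 = $1,289.92
457(b) deferral: $1,289.92 × 0.0392 = $50.56
401(k) contribution: $1,289.92 × 0.0609 = $78.56
Pre-tax total = $50.56 + $78.56 = $129.12
Taxable wages = $1,289.92 − $129.12 = $1,160.80
Federal income tax: $1,160.80 × 0.235 = $272.79
SDI: $1,289.92 × 0.0054 = $6.97
Total deductions = $50.56 + $78.56 + $272.79 + $6.97 = $408.88
Net pay = $1,289.92 − $408.88 = $881.04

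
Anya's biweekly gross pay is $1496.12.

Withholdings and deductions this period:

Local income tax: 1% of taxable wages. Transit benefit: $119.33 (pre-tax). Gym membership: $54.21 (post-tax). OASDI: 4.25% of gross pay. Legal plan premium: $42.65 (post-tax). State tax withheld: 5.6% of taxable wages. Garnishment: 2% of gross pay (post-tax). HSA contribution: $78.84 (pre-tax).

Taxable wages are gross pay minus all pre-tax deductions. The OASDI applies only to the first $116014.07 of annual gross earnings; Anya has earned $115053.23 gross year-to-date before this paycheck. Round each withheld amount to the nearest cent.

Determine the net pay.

Transit benefit: $119.33
HSA contribution: $78.84
Pre-tax total = $119.33 + $78.84 = $198.17
Taxable wages = $1496.12 − $198.17 = $1297.95
Local income tax: $1297.95 × 0.01 = $12.98
State tax withheld: $1297.95 × 0.056 = $72.69
OASDI: only $116014.07 − $115053.23 = $960.84 of this check is subject → $960.84 × 0.0425 = $40.84
Gym membership: $54.21
Legal plan premium: $42.65
Garnishment: $1496.12 × 0.02 = $29.92
Total deductions = $119.33 + $78.84 + $12.98 + $72.69 + $40.84 + $54.21 + $42.65 + $29.92 = $451.46
Net pay = $1496.12 − $451.46 = $1044.66

$1044.66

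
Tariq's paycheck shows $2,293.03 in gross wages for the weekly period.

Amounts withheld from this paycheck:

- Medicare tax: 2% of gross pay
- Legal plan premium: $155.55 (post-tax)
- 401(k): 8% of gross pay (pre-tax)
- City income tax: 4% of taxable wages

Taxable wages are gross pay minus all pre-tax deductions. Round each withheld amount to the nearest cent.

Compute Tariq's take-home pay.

401(k): $2,293.03 × 0.08 = $183.44
Taxable wages = $2,293.03 − $183.44 = $2,109.59
City income tax: $2,109.59 × 0.04 = $84.38
Medicare tax: $2,293.03 × 0.02 = $45.86
Legal plan premium: $155.55
Total deductions = $183.44 + $84.38 + $45.86 + $155.55 = $469.23
Net pay = $2,293.03 − $469.23 = $1,823.80

$1,823.80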